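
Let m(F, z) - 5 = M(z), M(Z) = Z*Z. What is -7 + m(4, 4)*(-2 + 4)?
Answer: 35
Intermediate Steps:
M(Z) = Z²
m(F, z) = 5 + z²
-7 + m(4, 4)*(-2 + 4) = -7 + (5 + 4²)*(-2 + 4) = -7 + (5 + 16)*2 = -7 + 21*2 = -7 + 42 = 35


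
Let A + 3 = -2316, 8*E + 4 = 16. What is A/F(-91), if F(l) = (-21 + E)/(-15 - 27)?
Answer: -64932/13 ≈ -4994.8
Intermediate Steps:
E = 3/2 (E = -½ + (⅛)*16 = -½ + 2 = 3/2 ≈ 1.5000)
F(l) = 13/28 (F(l) = (-21 + 3/2)/(-15 - 27) = -39/2/(-42) = -39/2*(-1/42) = 13/28)
A = -2319 (A = -3 - 2316 = -2319)
A/F(-91) = -2319/13/28 = -2319*28/13 = -64932/13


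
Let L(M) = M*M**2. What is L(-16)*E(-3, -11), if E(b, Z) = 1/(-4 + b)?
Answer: 4096/7 ≈ 585.14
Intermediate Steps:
L(M) = M**3
L(-16)*E(-3, -11) = (-16)**3/(-4 - 3) = -4096/(-7) = -4096*(-1/7) = 4096/7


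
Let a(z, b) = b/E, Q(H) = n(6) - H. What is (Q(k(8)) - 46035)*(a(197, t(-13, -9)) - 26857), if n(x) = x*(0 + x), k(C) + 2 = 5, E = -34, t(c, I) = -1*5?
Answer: 1235468949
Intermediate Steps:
t(c, I) = -5
k(C) = 3 (k(C) = -2 + 5 = 3)
n(x) = x² (n(x) = x*x = x²)
Q(H) = 36 - H (Q(H) = 6² - H = 36 - H)
a(z, b) = -b/34 (a(z, b) = b/(-34) = b*(-1/34) = -b/34)
(Q(k(8)) - 46035)*(a(197, t(-13, -9)) - 26857) = ((36 - 1*3) - 46035)*(-1/34*(-5) - 26857) = ((36 - 3) - 46035)*(5/34 - 26857) = (33 - 46035)*(-913133/34) = -46002*(-913133/34) = 1235468949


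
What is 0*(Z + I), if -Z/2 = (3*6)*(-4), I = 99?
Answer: 0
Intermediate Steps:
Z = 144 (Z = -2*3*6*(-4) = -36*(-4) = -2*(-72) = 144)
0*(Z + I) = 0*(144 + 99) = 0*243 = 0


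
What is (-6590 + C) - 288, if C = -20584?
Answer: -27462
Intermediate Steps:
(-6590 + C) - 288 = (-6590 - 20584) - 288 = -27174 - 288 = -27462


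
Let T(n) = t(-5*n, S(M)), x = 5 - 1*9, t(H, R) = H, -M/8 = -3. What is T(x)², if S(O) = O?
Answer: 400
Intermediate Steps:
M = 24 (M = -8*(-3) = 24)
x = -4 (x = 5 - 9 = -4)
T(n) = -5*n
T(x)² = (-5*(-4))² = 20² = 400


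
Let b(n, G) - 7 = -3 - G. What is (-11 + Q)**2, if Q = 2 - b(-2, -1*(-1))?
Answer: 144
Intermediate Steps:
b(n, G) = 4 - G (b(n, G) = 7 + (-3 - G) = 4 - G)
Q = -1 (Q = 2 - (4 - (-1)*(-1)) = 2 - (4 - 1*1) = 2 - (4 - 1) = 2 - 1*3 = 2 - 3 = -1)
(-11 + Q)**2 = (-11 - 1)**2 = (-12)**2 = 144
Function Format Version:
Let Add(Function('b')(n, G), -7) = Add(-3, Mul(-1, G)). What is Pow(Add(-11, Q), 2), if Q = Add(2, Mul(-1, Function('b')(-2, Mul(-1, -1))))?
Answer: 144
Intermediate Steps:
Function('b')(n, G) = Add(4, Mul(-1, G)) (Function('b')(n, G) = Add(7, Add(-3, Mul(-1, G))) = Add(4, Mul(-1, G)))
Q = -1 (Q = Add(2, Mul(-1, Add(4, Mul(-1, Mul(-1, -1))))) = Add(2, Mul(-1, Add(4, Mul(-1, 1)))) = Add(2, Mul(-1, Add(4, -1))) = Add(2, Mul(-1, 3)) = Add(2, -3) = -1)
Pow(Add(-11, Q), 2) = Pow(Add(-11, -1), 2) = Pow(-12, 2) = 144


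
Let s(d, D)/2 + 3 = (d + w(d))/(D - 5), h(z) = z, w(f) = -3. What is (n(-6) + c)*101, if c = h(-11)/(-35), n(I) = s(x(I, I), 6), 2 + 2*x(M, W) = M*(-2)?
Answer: -5959/35 ≈ -170.26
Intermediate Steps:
x(M, W) = -1 - M (x(M, W) = -1 + (M*(-2))/2 = -1 + (-2*M)/2 = -1 - M)
s(d, D) = -6 + 2*(-3 + d)/(-5 + D) (s(d, D) = -6 + 2*((d - 3)/(D - 5)) = -6 + 2*((-3 + d)/(-5 + D)) = -6 + 2*(-3 + d)/(-5 + D))
n(I) = -14 - 2*I (n(I) = 2*(12 + (-1 - I) - 3*6)/(-5 + 6) = 2*(12 + (-1 - I) - 18)/1 = 2*1*(-7 - I) = -14 - 2*I)
c = 11/35 (c = -11/(-35) = -11*(-1/35) = 11/35 ≈ 0.31429)
(n(-6) + c)*101 = ((-14 - 2*(-6)) + 11/35)*101 = ((-14 + 12) + 11/35)*101 = (-2 + 11/35)*101 = -59/35*101 = -5959/35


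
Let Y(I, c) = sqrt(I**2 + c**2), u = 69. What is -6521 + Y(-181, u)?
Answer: -6521 + sqrt(37522) ≈ -6327.3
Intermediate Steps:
-6521 + Y(-181, u) = -6521 + sqrt((-181)**2 + 69**2) = -6521 + sqrt(32761 + 4761) = -6521 + sqrt(37522)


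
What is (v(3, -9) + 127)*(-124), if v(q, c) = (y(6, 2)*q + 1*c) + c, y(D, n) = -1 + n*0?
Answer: -13144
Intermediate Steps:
y(D, n) = -1 (y(D, n) = -1 + 0 = -1)
v(q, c) = -q + 2*c (v(q, c) = (-q + 1*c) + c = (-q + c) + c = (c - q) + c = -q + 2*c)
(v(3, -9) + 127)*(-124) = ((-1*3 + 2*(-9)) + 127)*(-124) = ((-3 - 18) + 127)*(-124) = (-21 + 127)*(-124) = 106*(-124) = -13144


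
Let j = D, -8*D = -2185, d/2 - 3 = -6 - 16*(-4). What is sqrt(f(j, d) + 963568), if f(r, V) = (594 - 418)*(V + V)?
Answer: 4*sqrt(62907) ≈ 1003.3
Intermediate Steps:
d = 122 (d = 6 + 2*(-6 - 16*(-4)) = 6 + 2*(-6 + 64) = 6 + 2*58 = 6 + 116 = 122)
D = 2185/8 (D = -1/8*(-2185) = 2185/8 ≈ 273.13)
j = 2185/8 ≈ 273.13
f(r, V) = 352*V (f(r, V) = 176*(2*V) = 352*V)
sqrt(f(j, d) + 963568) = sqrt(352*122 + 963568) = sqrt(42944 + 963568) = sqrt(1006512) = 4*sqrt(62907)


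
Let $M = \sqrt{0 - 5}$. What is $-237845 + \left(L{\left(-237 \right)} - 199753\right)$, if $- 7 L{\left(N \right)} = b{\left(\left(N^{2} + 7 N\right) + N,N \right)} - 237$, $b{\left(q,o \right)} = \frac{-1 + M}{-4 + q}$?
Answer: $- \frac{166223179280}{379883} - \frac{i \sqrt{5}}{379883} \approx -4.3756 \cdot 10^{5} - 5.8862 \cdot 10^{-6} i$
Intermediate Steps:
$M = i \sqrt{5}$ ($M = \sqrt{-5} = i \sqrt{5} \approx 2.2361 i$)
$b{\left(q,o \right)} = \frac{-1 + i \sqrt{5}}{-4 + q}$
$L{\left(N \right)} = \frac{237}{7} - \frac{-1 + i \sqrt{5}}{7 \left(-4 + N^{2} + 8 N\right)}$ ($L{\left(N \right)} = - \frac{\frac{-1 + i \sqrt{5}}{-4 + \left(\left(N^{2} + 7 N\right) + N\right)} - 237}{7} = - \frac{\frac{-1 + i \sqrt{5}}{-4 + \left(N^{2} + 8 N\right)} - 237}{7} = - \frac{\frac{-1 + i \sqrt{5}}{-4 + N^{2} + 8 N} - 237}{7} = - \frac{-237 + \frac{-1 + i \sqrt{5}}{-4 + N^{2} + 8 N}}{7} = \frac{237}{7} - \frac{-1 + i \sqrt{5}}{7 \left(-4 + N^{2} + 8 N\right)}$)
$-237845 + \left(L{\left(-237 \right)} - 199753\right) = -237845 - \left(199753 - \frac{-947 - i \sqrt{5} + 237 \left(-237\right) \left(8 - 237\right)}{7 \left(-4 - 237 \left(8 - 237\right)\right)}\right) = -237845 - \left(199753 - \frac{-947 - i \sqrt{5} + 237 \left(-237\right) \left(-229\right)}{7 \left(-4 - -54273\right)}\right) = -237845 - \left(199753 - \frac{-947 - i \sqrt{5} + 12862701}{7 \left(-4 + 54273\right)}\right) = -237845 - \left(199753 - \frac{12861754 - i \sqrt{5}}{7 \cdot 54269}\right) = -237845 - \left(199753 - \frac{12861754 - i \sqrt{5}}{379883}\right) = -237845 - \left(\frac{75869907145}{379883} + \frac{i \sqrt{5}}{379883}\right) = - \frac{166223179280}{379883} - \frac{i \sqrt{5}}{379883}$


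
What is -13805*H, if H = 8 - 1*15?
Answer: 96635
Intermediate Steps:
H = -7 (H = 8 - 15 = -7)
-13805*H = -13805*(-7) = 96635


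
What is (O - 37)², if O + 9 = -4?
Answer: 2500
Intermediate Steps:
O = -13 (O = -9 - 4 = -13)
(O - 37)² = (-13 - 37)² = (-50)² = 2500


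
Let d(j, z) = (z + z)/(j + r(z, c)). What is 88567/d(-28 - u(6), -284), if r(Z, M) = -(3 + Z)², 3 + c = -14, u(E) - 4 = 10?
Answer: 6997058701/568 ≈ 1.2319e+7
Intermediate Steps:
u(E) = 14 (u(E) = 4 + 10 = 14)
c = -17 (c = -3 - 14 = -17)
d(j, z) = 2*z/(j - (3 + z)²) (d(j, z) = (z + z)/(j - (3 + z)²) = (2*z)/(j - (3 + z)²) = 2*z/(j - (3 + z)²))
88567/d(-28 - u(6), -284) = 88567/((2*(-284)/((-28 - 1*14) - (3 - 284)²))) = 88567/((2*(-284)/((-28 - 14) - 1*(-281)²))) = 88567/((2*(-284)/(-42 - 1*78961))) = 88567/((2*(-284)/(-42 - 78961))) = 88567/((2*(-284)/(-79003))) = 88567/((2*(-284)*(-1/79003))) = 88567/(568/79003) = 88567*(79003/568) = 6997058701/568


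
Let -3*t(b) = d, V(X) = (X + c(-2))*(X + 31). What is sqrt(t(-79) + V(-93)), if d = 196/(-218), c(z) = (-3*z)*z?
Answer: 2*sqrt(174034959)/327 ≈ 80.686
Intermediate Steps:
c(z) = -3*z**2
d = -98/109 (d = 196*(-1/218) = -98/109 ≈ -0.89908)
V(X) = (-12 + X)*(31 + X) (V(X) = (X - 3*(-2)**2)*(X + 31) = (X - 3*4)*(31 + X) = (X - 12)*(31 + X) = (-12 + X)*(31 + X))
t(b) = 98/327 (t(b) = -1/3*(-98/109) = 98/327)
sqrt(t(-79) + V(-93)) = sqrt(98/327 + (-372 + (-93)**2 + 19*(-93))) = sqrt(98/327 + (-372 + 8649 - 1767)) = sqrt(98/327 + 6510) = sqrt(2128868/327) = 2*sqrt(174034959)/327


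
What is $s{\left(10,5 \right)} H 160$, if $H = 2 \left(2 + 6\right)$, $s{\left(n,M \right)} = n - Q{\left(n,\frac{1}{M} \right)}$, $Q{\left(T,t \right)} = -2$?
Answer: $30720$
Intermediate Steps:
$s{\left(n,M \right)} = 2 + n$ ($s{\left(n,M \right)} = n - -2 = n + 2 = 2 + n$)
$H = 16$ ($H = 2 \cdot 8 = 16$)
$s{\left(10,5 \right)} H 160 = \left(2 + 10\right) 16 \cdot 160 = 12 \cdot 16 \cdot 160 = 192 \cdot 160 = 30720$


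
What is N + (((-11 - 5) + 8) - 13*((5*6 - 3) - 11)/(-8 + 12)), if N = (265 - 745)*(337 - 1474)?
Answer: 545700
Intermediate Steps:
N = 545760 (N = -480*(-1137) = 545760)
N + (((-11 - 5) + 8) - 13*((5*6 - 3) - 11)/(-8 + 12)) = 545760 + (((-11 - 5) + 8) - 13*((5*6 - 3) - 11)/(-8 + 12)) = 545760 + ((-16 + 8) - 13*((30 - 3) - 11)/4) = 545760 + (-8 - 13*(27 - 11)/4) = 545760 + (-8 - 208/4) = 545760 + (-8 - 13*4) = 545760 + (-8 - 52) = 545760 - 60 = 545700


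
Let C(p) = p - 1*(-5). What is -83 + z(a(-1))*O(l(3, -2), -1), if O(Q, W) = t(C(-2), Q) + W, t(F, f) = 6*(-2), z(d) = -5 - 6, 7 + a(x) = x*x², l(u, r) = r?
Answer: 60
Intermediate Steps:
C(p) = 5 + p (C(p) = p + 5 = 5 + p)
a(x) = -7 + x³ (a(x) = -7 + x*x² = -7 + x³)
z(d) = -11
t(F, f) = -12
O(Q, W) = -12 + W
-83 + z(a(-1))*O(l(3, -2), -1) = -83 - 11*(-12 - 1) = -83 - 11*(-13) = -83 + 143 = 60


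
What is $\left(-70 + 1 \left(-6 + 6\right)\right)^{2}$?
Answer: $4900$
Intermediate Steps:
$\left(-70 + 1 \left(-6 + 6\right)\right)^{2} = \left(-70 + 1 \cdot 0\right)^{2} = \left(-70 + 0\right)^{2} = \left(-70\right)^{2} = 4900$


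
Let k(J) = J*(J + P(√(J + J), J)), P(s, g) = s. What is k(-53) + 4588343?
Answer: 4591152 - 53*I*√106 ≈ 4.5912e+6 - 545.67*I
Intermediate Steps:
k(J) = J*(J + √2*√J) (k(J) = J*(J + √(J + J)) = J*(J + √(2*J)) = J*(J + √2*√J))
k(-53) + 4588343 = -53*(-53 + √2*√(-53)) + 4588343 = -53*(-53 + √2*(I*√53)) + 4588343 = -53*(-53 + I*√106) + 4588343 = (2809 - 53*I*√106) + 4588343 = 4591152 - 53*I*√106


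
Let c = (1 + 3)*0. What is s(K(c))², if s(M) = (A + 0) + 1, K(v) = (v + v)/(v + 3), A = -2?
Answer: 1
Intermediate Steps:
c = 0 (c = 4*0 = 0)
K(v) = 2*v/(3 + v) (K(v) = (2*v)/(3 + v) = 2*v/(3 + v))
s(M) = -1 (s(M) = (-2 + 0) + 1 = -2 + 1 = -1)
s(K(c))² = (-1)² = 1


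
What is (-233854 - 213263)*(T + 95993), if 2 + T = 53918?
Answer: -67026862353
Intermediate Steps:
T = 53916 (T = -2 + 53918 = 53916)
(-233854 - 213263)*(T + 95993) = (-233854 - 213263)*(53916 + 95993) = -447117*149909 = -67026862353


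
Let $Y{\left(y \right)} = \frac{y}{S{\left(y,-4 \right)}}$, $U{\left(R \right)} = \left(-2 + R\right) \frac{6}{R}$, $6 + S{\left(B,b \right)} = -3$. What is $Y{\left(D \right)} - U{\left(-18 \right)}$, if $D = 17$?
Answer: $- \frac{77}{9} \approx -8.5556$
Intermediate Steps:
$S{\left(B,b \right)} = -9$ ($S{\left(B,b \right)} = -6 - 3 = -9$)
$U{\left(R \right)} = \frac{6 \left(-2 + R\right)}{R}$
$Y{\left(y \right)} = - \frac{y}{9}$ ($Y{\left(y \right)} = \frac{y}{-9} = y \left(- \frac{1}{9}\right) = - \frac{y}{9}$)
$Y{\left(D \right)} - U{\left(-18 \right)} = \left(- \frac{1}{9}\right) 17 - \left(6 - \frac{12}{-18}\right) = - \frac{17}{9} - \left(6 - - \frac{2}{3}\right) = - \frac{17}{9} - \left(6 + \frac{2}{3}\right) = - \frac{17}{9} - \frac{20}{3} = - \frac{77}{9}$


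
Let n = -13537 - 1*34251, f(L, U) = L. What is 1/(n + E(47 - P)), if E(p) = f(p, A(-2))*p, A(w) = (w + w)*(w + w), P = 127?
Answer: -1/41388 ≈ -2.4162e-5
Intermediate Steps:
A(w) = 4*w**2 (A(w) = (2*w)*(2*w) = 4*w**2)
E(p) = p**2 (E(p) = p*p = p**2)
n = -47788 (n = -13537 - 34251 = -47788)
1/(n + E(47 - P)) = 1/(-47788 + (47 - 1*127)**2) = 1/(-47788 + (47 - 127)**2) = 1/(-47788 + (-80)**2) = 1/(-47788 + 6400) = 1/(-41388) = -1/41388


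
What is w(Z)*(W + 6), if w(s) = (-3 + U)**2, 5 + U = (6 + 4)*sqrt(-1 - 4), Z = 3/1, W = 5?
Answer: -4796 - 1760*I*sqrt(5) ≈ -4796.0 - 3935.5*I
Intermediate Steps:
Z = 3 (Z = 3*1 = 3)
U = -5 + 10*I*sqrt(5) (U = -5 + (6 + 4)*sqrt(-1 - 4) = -5 + 10*sqrt(-5) = -5 + 10*(I*sqrt(5)) = -5 + 10*I*sqrt(5) ≈ -5.0 + 22.361*I)
w(s) = (-8 + 10*I*sqrt(5))**2 (w(s) = (-3 + (-5 + 10*I*sqrt(5)))**2 = (-8 + 10*I*sqrt(5))**2)
w(Z)*(W + 6) = (-436 - 160*I*sqrt(5))*(5 + 6) = (-436 - 160*I*sqrt(5))*11 = -4796 - 1760*I*sqrt(5)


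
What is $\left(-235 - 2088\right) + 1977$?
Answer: $-346$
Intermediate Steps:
$\left(-235 - 2088\right) + 1977 = -2323 + 1977 = -346$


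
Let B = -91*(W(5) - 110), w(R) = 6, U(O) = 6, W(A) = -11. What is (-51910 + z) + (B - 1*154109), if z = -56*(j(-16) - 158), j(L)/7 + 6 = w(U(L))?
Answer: -186160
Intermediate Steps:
j(L) = 0 (j(L) = -42 + 7*6 = -42 + 42 = 0)
B = 11011 (B = -91*(-11 - 110) = -91*(-121) = 11011)
z = 8848 (z = -56*(0 - 158) = -56*(-158) = 8848)
(-51910 + z) + (B - 1*154109) = (-51910 + 8848) + (11011 - 1*154109) = -43062 + (11011 - 154109) = -43062 - 143098 = -186160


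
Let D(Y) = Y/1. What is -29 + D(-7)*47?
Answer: -358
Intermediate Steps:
D(Y) = Y (D(Y) = Y*1 = Y)
-29 + D(-7)*47 = -29 - 7*47 = -29 - 329 = -358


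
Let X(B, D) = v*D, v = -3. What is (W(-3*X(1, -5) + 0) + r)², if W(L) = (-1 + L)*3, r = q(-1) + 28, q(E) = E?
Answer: 12321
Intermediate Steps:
X(B, D) = -3*D
r = 27 (r = -1 + 28 = 27)
W(L) = -3 + 3*L
(W(-3*X(1, -5) + 0) + r)² = ((-3 + 3*(-(-9)*(-5) + 0)) + 27)² = ((-3 + 3*(-3*15 + 0)) + 27)² = ((-3 + 3*(-45 + 0)) + 27)² = ((-3 + 3*(-45)) + 27)² = ((-3 - 135) + 27)² = (-138 + 27)² = (-111)² = 12321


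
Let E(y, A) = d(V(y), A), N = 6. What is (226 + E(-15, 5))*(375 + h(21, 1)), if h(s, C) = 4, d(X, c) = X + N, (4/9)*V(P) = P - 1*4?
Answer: 286903/4 ≈ 71726.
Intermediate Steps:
V(P) = -9 + 9*P/4 (V(P) = 9*(P - 1*4)/4 = 9*(P - 4)/4 = 9*(-4 + P)/4 = -9 + 9*P/4)
d(X, c) = 6 + X (d(X, c) = X + 6 = 6 + X)
E(y, A) = -3 + 9*y/4 (E(y, A) = 6 + (-9 + 9*y/4) = -3 + 9*y/4)
(226 + E(-15, 5))*(375 + h(21, 1)) = (226 + (-3 + (9/4)*(-15)))*(375 + 4) = (226 + (-3 - 135/4))*379 = (226 - 147/4)*379 = (757/4)*379 = 286903/4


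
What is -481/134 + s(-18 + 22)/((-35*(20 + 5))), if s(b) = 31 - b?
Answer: -424493/117250 ≈ -3.6204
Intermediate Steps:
-481/134 + s(-18 + 22)/((-35*(20 + 5))) = -481/134 + (31 - (-18 + 22))/((-35*(20 + 5))) = -481*1/134 + (31 - 1*4)/((-35*25)) = -481/134 + (31 - 4)/(-875) = -481/134 + 27*(-1/875) = -481/134 - 27/875 = -424493/117250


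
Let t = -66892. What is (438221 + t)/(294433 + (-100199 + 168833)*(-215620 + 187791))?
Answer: -371329/1909721153 ≈ -0.00019444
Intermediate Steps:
(438221 + t)/(294433 + (-100199 + 168833)*(-215620 + 187791)) = (438221 - 66892)/(294433 + (-100199 + 168833)*(-215620 + 187791)) = 371329/(294433 + 68634*(-27829)) = 371329/(294433 - 1910015586) = 371329/(-1909721153) = 371329*(-1/1909721153) = -371329/1909721153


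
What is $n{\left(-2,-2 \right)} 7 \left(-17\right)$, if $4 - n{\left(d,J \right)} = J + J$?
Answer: $-952$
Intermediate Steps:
$n{\left(d,J \right)} = 4 - 2 J$ ($n{\left(d,J \right)} = 4 - \left(J + J\right) = 4 - 2 J$)
$n{\left(-2,-2 \right)} 7 \left(-17\right) = \left(4 - -4\right) 7 \left(-17\right) = \left(4 + 4\right) 7 \left(-17\right) = 8 \cdot 7 \left(-17\right) = 56 \left(-17\right) = -952$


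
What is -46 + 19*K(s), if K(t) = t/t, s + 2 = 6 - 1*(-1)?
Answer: -27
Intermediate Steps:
s = 5 (s = -2 + (6 - 1*(-1)) = -2 + (6 + 1) = -2 + 7 = 5)
K(t) = 1
-46 + 19*K(s) = -46 + 19*1 = -46 + 19 = -27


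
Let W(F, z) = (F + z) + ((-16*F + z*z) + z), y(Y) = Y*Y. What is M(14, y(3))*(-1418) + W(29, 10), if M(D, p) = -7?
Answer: 9611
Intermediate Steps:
y(Y) = Y²
W(F, z) = z² - 15*F + 2*z (W(F, z) = (F + z) + ((-16*F + z²) + z) = (F + z) + ((z² - 16*F) + z) = (F + z) + (z + z² - 16*F) = z² - 15*F + 2*z)
M(14, y(3))*(-1418) + W(29, 10) = -7*(-1418) + (10² - 15*29 + 2*10) = 9926 + (100 - 435 + 20) = 9926 - 315 = 9611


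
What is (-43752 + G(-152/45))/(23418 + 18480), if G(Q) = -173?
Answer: -43925/41898 ≈ -1.0484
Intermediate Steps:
(-43752 + G(-152/45))/(23418 + 18480) = (-43752 - 173)/(23418 + 18480) = -43925/41898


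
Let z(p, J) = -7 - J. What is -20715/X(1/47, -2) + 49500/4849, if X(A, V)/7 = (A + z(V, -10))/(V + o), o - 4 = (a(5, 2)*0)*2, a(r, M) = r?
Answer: -4696409145/2409953 ≈ -1948.8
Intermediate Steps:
o = 4 (o = 4 + (5*0)*2 = 4 + 0*2 = 4 + 0 = 4)
X(A, V) = 7*(3 + A)/(4 + V) (X(A, V) = 7*((A + (-7 - 1*(-10)))/(V + 4)) = 7*((A + (-7 + 10))/(4 + V)) = 7*((A + 3)/(4 + V)) = 7*((3 + A)/(4 + V)) = 7*(3 + A)/(4 + V))
-20715/X(1/47, -2) + 49500/4849 = -20715*(4 - 2)/(7*(3 + 1/47)) + 49500/4849 = -20715*2/(7*(3 + 1/47)) + 49500*(1/4849) = -20715/(7*(1/2)*(142/47)) + 49500/4849 = -20715/497/47 + 49500/4849 = -20715*47/497 + 49500/4849 = -973605/497 + 49500/4849 = -4696409145/2409953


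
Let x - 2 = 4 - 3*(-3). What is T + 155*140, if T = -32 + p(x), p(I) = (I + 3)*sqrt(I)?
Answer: 21668 + 18*sqrt(15) ≈ 21738.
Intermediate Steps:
x = 15 (x = 2 + (4 - 3*(-3)) = 2 + (4 + 9) = 2 + 13 = 15)
p(I) = sqrt(I)*(3 + I) (p(I) = (3 + I)*sqrt(I) = sqrt(I)*(3 + I))
T = -32 + 18*sqrt(15) (T = -32 + sqrt(15)*(3 + 15) = -32 + sqrt(15)*18 = -32 + 18*sqrt(15) ≈ 37.714)
T + 155*140 = (-32 + 18*sqrt(15)) + 155*140 = (-32 + 18*sqrt(15)) + 21700 = 21668 + 18*sqrt(15)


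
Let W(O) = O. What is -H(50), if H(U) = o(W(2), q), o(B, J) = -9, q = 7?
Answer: 9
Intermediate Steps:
H(U) = -9
-H(50) = -1*(-9) = 9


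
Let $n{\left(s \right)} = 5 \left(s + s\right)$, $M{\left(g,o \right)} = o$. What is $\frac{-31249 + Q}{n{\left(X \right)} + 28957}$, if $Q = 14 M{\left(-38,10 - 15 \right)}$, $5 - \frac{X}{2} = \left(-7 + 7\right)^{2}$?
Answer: $- \frac{31319}{29057} \approx -1.0778$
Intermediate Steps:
$X = 10$ ($X = 10 - 2 \left(-7 + 7\right)^{2} = 10 - 2 \cdot 0^{2} = 10 - 0 = 10 + 0 = 10$)
$n{\left(s \right)} = 10 s$ ($n{\left(s \right)} = 5 \cdot 2 s = 10 s$)
$Q = -70$ ($Q = 14 \left(10 - 15\right) = 14 \left(-5\right) = -70$)
$\frac{-31249 + Q}{n{\left(X \right)} + 28957} = \frac{-31249 - 70}{10 \cdot 10 + 28957} = - \frac{31319}{100 + 28957} = - \frac{31319}{29057}$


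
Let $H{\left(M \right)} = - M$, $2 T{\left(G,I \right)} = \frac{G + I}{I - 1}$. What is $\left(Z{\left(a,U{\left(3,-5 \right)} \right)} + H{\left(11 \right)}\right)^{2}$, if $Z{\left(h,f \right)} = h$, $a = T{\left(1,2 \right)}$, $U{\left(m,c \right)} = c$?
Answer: $\frac{361}{4} \approx 90.25$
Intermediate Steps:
$T{\left(G,I \right)} = \frac{G + I}{2 \left(-1 + I\right)}$ ($T{\left(G,I \right)} = \frac{\left(G + I\right) \frac{1}{I - 1}}{2} = \frac{\left(G + I\right) \frac{1}{-1 + I}}{2} = \frac{\frac{1}{-1 + I} \left(G + I\right)}{2} = \frac{G + I}{2 \left(-1 + I\right)}$)
$a = \frac{3}{2}$ ($a = \frac{1 + 2}{2 \left(-1 + 2\right)} = \frac{1}{2} \cdot 1^{-1} \cdot 3 = \frac{1}{2} \cdot 1 \cdot 3 = \frac{3}{2} \approx 1.5$)
$\left(Z{\left(a,U{\left(3,-5 \right)} \right)} + H{\left(11 \right)}\right)^{2} = \left(\frac{3}{2} - 11\right)^{2} = \left(- \frac{19}{2}\right)^{2} = \frac{361}{4}$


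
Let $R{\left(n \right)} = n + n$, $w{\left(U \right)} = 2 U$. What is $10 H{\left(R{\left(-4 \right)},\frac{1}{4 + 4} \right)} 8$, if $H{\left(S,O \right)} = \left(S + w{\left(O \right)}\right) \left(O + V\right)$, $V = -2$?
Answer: $\frac{2325}{2} \approx 1162.5$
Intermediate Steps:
$R{\left(n \right)} = 2 n$
$H{\left(S,O \right)} = \left(-2 + O\right) \left(S + 2 O\right)$ ($H{\left(S,O \right)} = \left(S + 2 O\right) \left(O - 2\right) = \left(S + 2 O\right) \left(-2 + O\right) = \left(-2 + O\right) \left(S + 2 O\right)$)
$10 H{\left(R{\left(-4 \right)},\frac{1}{4 + 4} \right)} 8 = 10 \left(- \frac{4}{4 + 4} - 2 \cdot 2 \left(-4\right) + 2 \left(\frac{1}{4 + 4}\right)^{2} + \frac{2 \left(-4\right)}{4 + 4}\right) 8 = 10 \left(- \frac{4}{8} - -16 + 2 \left(\frac{1}{8}\right)^{2} + \frac{1}{8} \left(-8\right)\right) 8 = 10 \left(\left(-4\right) \frac{1}{8} + 16 + \frac{2}{64} + \frac{1}{8} \left(-8\right)\right) 8 = 10 \left(- \frac{1}{2} + 16 + 2 \cdot \frac{1}{64} - 1\right) 8 = 10 \left(- \frac{1}{2} + 16 + \frac{1}{32} - 1\right) 8 = 10 \cdot \frac{465}{32} \cdot 8 = \frac{2325}{16} \cdot 8 = \frac{2325}{2}$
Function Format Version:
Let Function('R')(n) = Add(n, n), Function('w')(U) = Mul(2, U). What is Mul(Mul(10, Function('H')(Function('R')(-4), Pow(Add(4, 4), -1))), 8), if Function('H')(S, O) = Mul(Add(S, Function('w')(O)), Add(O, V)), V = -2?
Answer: Rational(2325, 2) ≈ 1162.5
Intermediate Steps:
Function('R')(n) = Mul(2, n)
Function('H')(S, O) = Mul(Add(-2, O), Add(S, Mul(2, O))) (Function('H')(S, O) = Mul(Add(S, Mul(2, O)), Add(O, -2)) = Mul(Add(S, Mul(2, O)), Add(-2, O)) = Mul(Add(-2, O), Add(S, Mul(2, O))))
Mul(Mul(10, Function('H')(Function('R')(-4), Pow(Add(4, 4), -1))), 8) = Mul(Mul(10, Add(Mul(-4, Pow(Add(4, 4), -1)), Mul(-2, Mul(2, -4)), Mul(2, Pow(Pow(Add(4, 4), -1), 2)), Mul(Pow(Add(4, 4), -1), Mul(2, -4)))), 8) = Mul(Mul(10, Add(Mul(-4, Pow(8, -1)), Mul(-2, -8), Mul(2, Pow(Pow(8, -1), 2)), Mul(Pow(8, -1), -8))), 8) = Mul(Mul(10, Add(Mul(-4, Rational(1, 8)), 16, Mul(2, Pow(Rational(1, 8), 2)), Mul(Rational(1, 8), -8))), 8) = Mul(Mul(10, Add(Rational(-1, 2), 16, Mul(2, Rational(1, 64)), -1)), 8) = Mul(Mul(10, Add(Rational(-1, 2), 16, Rational(1, 32), -1)), 8) = Mul(Mul(10, Rational(465, 32)), 8) = Mul(Rational(2325, 16), 8) = Rational(2325, 2)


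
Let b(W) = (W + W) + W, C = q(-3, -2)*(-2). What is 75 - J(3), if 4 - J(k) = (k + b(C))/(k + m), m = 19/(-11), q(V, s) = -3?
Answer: 175/2 ≈ 87.500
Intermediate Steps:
C = 6 (C = -3*(-2) = 6)
b(W) = 3*W (b(W) = 2*W + W = 3*W)
m = -19/11 (m = 19*(-1/11) = -19/11 ≈ -1.7273)
J(k) = 4 - (18 + k)/(-19/11 + k) (J(k) = 4 - (k + 3*6)/(k - 19/11) = 4 - (k + 18)/(-19/11 + k) = 4 - (18 + k)/(-19/11 + k))
75 - J(3) = 75 - (-274 + 33*3)/(-19 + 11*3) = 75 - (-274 + 99)/(-19 + 33) = 75 - (-175)/14 = 75 - 1*(-25/2) = 75 + 25/2 = 175/2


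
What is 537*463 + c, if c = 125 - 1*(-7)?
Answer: 248763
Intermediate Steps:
c = 132 (c = 125 + 7 = 132)
537*463 + c = 537*463 + 132 = 248631 + 132 = 248763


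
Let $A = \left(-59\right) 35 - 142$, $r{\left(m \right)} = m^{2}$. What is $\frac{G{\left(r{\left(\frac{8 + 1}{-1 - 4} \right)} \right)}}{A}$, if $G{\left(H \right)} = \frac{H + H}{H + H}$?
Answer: $- \frac{1}{2207} \approx -0.0004531$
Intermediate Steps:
$G{\left(H \right)} = 1$ ($G{\left(H \right)} = \frac{2 H}{2 H} = 2 H \frac{1}{2 H} = 1$)
$A = -2207$ ($A = -2065 - 142 = -2207$)
$\frac{G{\left(r{\left(\frac{8 + 1}{-1 - 4} \right)} \right)}}{A} = 1 \frac{1}{-2207} = 1 \left(- \frac{1}{2207}\right) = - \frac{1}{2207}$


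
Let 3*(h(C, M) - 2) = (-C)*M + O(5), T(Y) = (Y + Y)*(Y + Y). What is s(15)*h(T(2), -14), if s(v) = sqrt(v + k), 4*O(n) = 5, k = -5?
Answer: 925*sqrt(10)/12 ≈ 243.76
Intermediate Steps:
O(n) = 5/4 (O(n) = (1/4)*5 = 5/4)
T(Y) = 4*Y**2 (T(Y) = (2*Y)*(2*Y) = 4*Y**2)
s(v) = sqrt(-5 + v) (s(v) = sqrt(v - 5) = sqrt(-5 + v))
h(C, M) = 29/12 - C*M/3 (h(C, M) = 2 + ((-C)*M + 5/4)/3 = 2 + (-C*M + 5/4)/3 = 2 + (5/4 - C*M)/3 = 2 + (5/12 - C*M/3) = 29/12 - C*M/3)
s(15)*h(T(2), -14) = sqrt(-5 + 15)*(29/12 - 1/3*4*2**2*(-14)) = sqrt(10)*(29/12 - 1/3*4*4*(-14)) = sqrt(10)*(29/12 - 1/3*16*(-14)) = sqrt(10)*(29/12 + 224/3) = sqrt(10)*(925/12) = 925*sqrt(10)/12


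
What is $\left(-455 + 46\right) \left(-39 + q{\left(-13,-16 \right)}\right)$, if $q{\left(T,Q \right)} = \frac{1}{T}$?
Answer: $\frac{207772}{13} \approx 15982.0$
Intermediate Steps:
$\left(-455 + 46\right) \left(-39 + q{\left(-13,-16 \right)}\right) = \left(-455 + 46\right) \left(-39 + \frac{1}{-13}\right) = - 409 \left(-39 - \frac{1}{13}\right) = \left(-409\right) \left(- \frac{508}{13}\right) = \frac{207772}{13}$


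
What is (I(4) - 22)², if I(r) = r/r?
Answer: 441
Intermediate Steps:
I(r) = 1
(I(4) - 22)² = (1 - 22)² = (-21)² = 441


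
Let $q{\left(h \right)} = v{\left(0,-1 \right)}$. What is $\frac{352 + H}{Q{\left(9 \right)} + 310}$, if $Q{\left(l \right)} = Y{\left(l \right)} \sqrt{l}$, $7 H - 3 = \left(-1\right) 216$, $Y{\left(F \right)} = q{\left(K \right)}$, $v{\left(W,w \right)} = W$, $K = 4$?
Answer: $\frac{2251}{2170} \approx 1.0373$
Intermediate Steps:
$q{\left(h \right)} = 0$
$Y{\left(F \right)} = 0$
$H = - \frac{213}{7}$ ($H = \frac{3}{7} + \frac{\left(-1\right) 216}{7} = \frac{3}{7} + \frac{1}{7} \left(-216\right) = \frac{3}{7} - \frac{216}{7} = - \frac{213}{7} \approx -30.429$)
$Q{\left(l \right)} = 0$ ($Q{\left(l \right)} = 0 \sqrt{l} = 0$)
$\frac{352 + H}{Q{\left(9 \right)} + 310} = \frac{352 - \frac{213}{7}}{0 + 310} = \frac{2251}{7 \cdot 310} = \frac{2251}{7} \cdot \frac{1}{310} = \frac{2251}{2170}$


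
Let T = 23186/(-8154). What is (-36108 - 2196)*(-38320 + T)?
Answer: 664966943648/453 ≈ 1.4679e+9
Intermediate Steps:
T = -11593/4077 (T = 23186*(-1/8154) = -11593/4077 ≈ -2.8435)
(-36108 - 2196)*(-38320 + T) = (-36108 - 2196)*(-38320 - 11593/4077) = -38304*(-156242233/4077) = 664966943648/453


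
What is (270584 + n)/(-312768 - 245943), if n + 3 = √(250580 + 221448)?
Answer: -270581/558711 - 2*√118007/558711 ≈ -0.48552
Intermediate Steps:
n = -3 + 2*√118007 (n = -3 + √(250580 + 221448) = -3 + √472028 = -3 + 2*√118007 ≈ 684.04)
(270584 + n)/(-312768 - 245943) = (270584 + (-3 + 2*√118007))/(-312768 - 245943) = (270581 + 2*√118007)/(-558711) = (270581 + 2*√118007)*(-1/558711) = -270581/558711 - 2*√118007/558711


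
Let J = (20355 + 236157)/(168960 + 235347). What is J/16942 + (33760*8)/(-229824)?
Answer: -9615803348/8182808109 ≈ -1.1751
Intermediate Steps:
J = 512/807 (J = 256512/404307 = 256512*(1/404307) = 512/807 ≈ 0.63445)
J/16942 + (33760*8)/(-229824) = (512/807)/16942 + (33760*8)/(-229824) = (512/807)*(1/16942) + 270080*(-1/229824) = 256/6836097 - 4220/3591 = -9615803348/8182808109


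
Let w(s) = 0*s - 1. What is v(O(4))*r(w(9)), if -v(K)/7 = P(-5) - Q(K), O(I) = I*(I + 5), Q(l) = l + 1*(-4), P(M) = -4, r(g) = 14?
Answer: 3528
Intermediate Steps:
w(s) = -1 (w(s) = 0 - 1 = -1)
Q(l) = -4 + l (Q(l) = l - 4 = -4 + l)
O(I) = I*(5 + I)
v(K) = 7*K (v(K) = -7*(-4 - (-4 + K)) = -7*(-4 + (4 - K)) = -(-7)*K = 7*K)
v(O(4))*r(w(9)) = (7*(4*(5 + 4)))*14 = (7*(4*9))*14 = (7*36)*14 = 252*14 = 3528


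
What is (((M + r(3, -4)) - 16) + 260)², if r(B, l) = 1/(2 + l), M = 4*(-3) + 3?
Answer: 219961/4 ≈ 54990.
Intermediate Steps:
M = -9 (M = -12 + 3 = -9)
(((M + r(3, -4)) - 16) + 260)² = (((-9 + 1/(2 - 4)) - 16) + 260)² = (((-9 + 1/(-2)) - 16) + 260)² = (((-9 - ½) - 16) + 260)² = ((-19/2 - 16) + 260)² = (-51/2 + 260)² = (469/2)² = 219961/4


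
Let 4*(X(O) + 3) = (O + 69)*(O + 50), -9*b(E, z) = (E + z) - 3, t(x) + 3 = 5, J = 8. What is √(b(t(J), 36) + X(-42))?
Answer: 2*√106/3 ≈ 6.8638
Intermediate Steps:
t(x) = 2 (t(x) = -3 + 5 = 2)
b(E, z) = ⅓ - E/9 - z/9 (b(E, z) = -((E + z) - 3)/9 = -(-3 + E + z)/9 = ⅓ - E/9 - z/9)
X(O) = -3 + (50 + O)*(69 + O)/4 (X(O) = -3 + ((O + 69)*(O + 50))/4 = -3 + ((69 + O)*(50 + O))/4 = -3 + ((50 + O)*(69 + O))/4 = -3 + (50 + O)*(69 + O)/4)
√(b(t(J), 36) + X(-42)) = √((⅓ - ⅑*2 - ⅑*36) + (1719/2 + (¼)*(-42)² + (119/4)*(-42))) = √((⅓ - 2/9 - 4) + (1719/2 + (¼)*1764 - 2499/2)) = √(-35/9 + (1719/2 + 441 - 2499/2)) = √(-35/9 + 51) = √(424/9) = 2*√106/3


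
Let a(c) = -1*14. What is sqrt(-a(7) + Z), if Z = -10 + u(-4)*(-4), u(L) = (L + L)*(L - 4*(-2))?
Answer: 2*sqrt(33) ≈ 11.489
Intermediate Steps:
a(c) = -14
u(L) = 2*L*(8 + L) (u(L) = (2*L)*(L + 8) = (2*L)*(8 + L) = 2*L*(8 + L))
Z = 118 (Z = -10 + (2*(-4)*(8 - 4))*(-4) = -10 + (2*(-4)*4)*(-4) = -10 - 32*(-4) = -10 + 128 = 118)
sqrt(-a(7) + Z) = sqrt(-1*(-14) + 118) = sqrt(14 + 118) = sqrt(132) = 2*sqrt(33)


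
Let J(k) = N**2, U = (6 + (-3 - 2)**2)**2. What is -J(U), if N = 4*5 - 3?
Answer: -289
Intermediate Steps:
N = 17 (N = 20 - 3 = 17)
U = 961 (U = (6 + (-5)**2)**2 = (6 + 25)**2 = 31**2 = 961)
J(k) = 289 (J(k) = 17**2 = 289)
-J(U) = -1*289 = -289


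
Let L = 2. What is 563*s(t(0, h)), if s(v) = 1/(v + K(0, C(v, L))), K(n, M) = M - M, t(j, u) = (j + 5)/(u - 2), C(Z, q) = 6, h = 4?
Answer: 1126/5 ≈ 225.20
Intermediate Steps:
t(j, u) = (5 + j)/(-2 + u)
K(n, M) = 0
s(v) = 1/v (s(v) = 1/(v + 0) = 1/v)
563*s(t(0, h)) = 563/(((5 + 0)/(-2 + 4))) = 563/((5/2)) = 563/(((½)*5)) = 563/(5/2) = 563*(⅖) = 1126/5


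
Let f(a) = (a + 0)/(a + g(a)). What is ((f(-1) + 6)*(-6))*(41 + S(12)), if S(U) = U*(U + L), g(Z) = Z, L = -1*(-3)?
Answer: -8619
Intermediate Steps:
L = 3
S(U) = U*(3 + U) (S(U) = U*(U + 3) = U*(3 + U))
f(a) = 1/2 (f(a) = (a + 0)/(a + a) = a/((2*a)) = a*(1/(2*a)) = 1/2)
((f(-1) + 6)*(-6))*(41 + S(12)) = ((1/2 + 6)*(-6))*(41 + 12*(3 + 12)) = ((13/2)*(-6))*(41 + 12*15) = -39*(41 + 180) = -39*221 = -8619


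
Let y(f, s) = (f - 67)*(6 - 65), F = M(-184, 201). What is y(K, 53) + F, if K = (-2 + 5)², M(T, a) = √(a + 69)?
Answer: 3422 + 3*√30 ≈ 3438.4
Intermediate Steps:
M(T, a) = √(69 + a)
F = 3*√30 (F = √(69 + 201) = √270 = 3*√30 ≈ 16.432)
K = 9 (K = 3² = 9)
y(f, s) = 3953 - 59*f (y(f, s) = (-67 + f)*(-59) = 3953 - 59*f)
y(K, 53) + F = (3953 - 59*9) + 3*√30 = (3953 - 531) + 3*√30 = 3422 + 3*√30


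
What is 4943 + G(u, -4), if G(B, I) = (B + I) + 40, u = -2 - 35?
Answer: 4942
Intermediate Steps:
u = -37
G(B, I) = 40 + B + I
4943 + G(u, -4) = 4943 + (40 - 37 - 4) = 4943 - 1 = 4942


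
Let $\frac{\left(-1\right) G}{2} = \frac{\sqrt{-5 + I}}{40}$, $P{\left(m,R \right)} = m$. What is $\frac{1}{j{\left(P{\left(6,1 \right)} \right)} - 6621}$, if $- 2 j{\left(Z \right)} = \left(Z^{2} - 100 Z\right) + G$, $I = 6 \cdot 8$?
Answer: $- \frac{10142400}{64292673557} - \frac{40 \sqrt{43}}{64292673557} \approx -0.00015776$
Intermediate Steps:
$I = 48$
$G = - \frac{\sqrt{43}}{20}$ ($G = - 2 \frac{\sqrt{-5 + 48}}{40} = - 2 \sqrt{43} \cdot \frac{1}{40} = - 2 \frac{\sqrt{43}}{40} = - \frac{\sqrt{43}}{20} \approx -0.32787$)
$j{\left(Z \right)} = 50 Z - \frac{Z^{2}}{2} + \frac{\sqrt{43}}{40}$ ($j{\left(Z \right)} = - \frac{\left(Z^{2} - 100 Z\right) - \frac{\sqrt{43}}{20}}{2} = - \frac{Z^{2} - 100 Z - \frac{\sqrt{43}}{20}}{2} = 50 Z - \frac{Z^{2}}{2} + \frac{\sqrt{43}}{40}$)
$\frac{1}{j{\left(P{\left(6,1 \right)} \right)} - 6621} = \frac{1}{\left(50 \cdot 6 - \frac{6^{2}}{2} + \frac{\sqrt{43}}{40}\right) - 6621} = \frac{1}{\left(300 - 18 + \frac{\sqrt{43}}{40}\right) - 6621} = \frac{1}{\left(282 + \frac{\sqrt{43}}{40}\right) - 6621} = \frac{1}{-6339 + \frac{\sqrt{43}}{40}}$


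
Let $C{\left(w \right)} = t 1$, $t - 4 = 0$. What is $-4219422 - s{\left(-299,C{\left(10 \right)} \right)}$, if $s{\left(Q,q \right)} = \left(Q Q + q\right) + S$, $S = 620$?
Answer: $-4309447$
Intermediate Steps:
$t = 4$ ($t = 4 + 0 = 4$)
$C{\left(w \right)} = 4$ ($C{\left(w \right)} = 4 \cdot 1 = 4$)
$s{\left(Q,q \right)} = 620 + q + Q^{2}$ ($s{\left(Q,q \right)} = \left(Q Q + q\right) + 620 = \left(Q^{2} + q\right) + 620 = \left(q + Q^{2}\right) + 620 = 620 + q + Q^{2}$)
$-4219422 - s{\left(-299,C{\left(10 \right)} \right)} = -4219422 - \left(620 + 4 + \left(-299\right)^{2}\right) = -4219422 - \left(620 + 4 + 89401\right) = -4219422 - 90025 = -4309447$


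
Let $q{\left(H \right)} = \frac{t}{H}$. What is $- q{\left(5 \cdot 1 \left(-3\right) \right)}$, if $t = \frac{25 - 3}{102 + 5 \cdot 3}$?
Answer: $\frac{22}{1755} \approx 0.012536$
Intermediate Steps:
$t = \frac{22}{117}$ ($t = \frac{22}{102 + 15} = \frac{22}{117} \approx 0.18803$)
$q{\left(H \right)} = \frac{22}{117 H}$
$- q{\left(5 \cdot 1 \left(-3\right) \right)} = - \frac{22}{117 \cdot 5 \cdot 1 \left(-3\right)} = - \frac{22}{117 \cdot 5 \left(-3\right)} = - \frac{22}{117 \left(-15\right)} = - \frac{22 \left(-1\right)}{117 \cdot 15} = \left(-1\right) \left(- \frac{22}{1755}\right) = \frac{22}{1755}$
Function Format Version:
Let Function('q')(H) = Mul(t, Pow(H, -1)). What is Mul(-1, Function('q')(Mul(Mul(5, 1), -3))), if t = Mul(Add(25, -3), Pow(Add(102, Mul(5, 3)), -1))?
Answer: Rational(22, 1755) ≈ 0.012536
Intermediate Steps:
t = Rational(22, 117) (t = Mul(22, Pow(Add(102, 15), -1)) = Mul(22, Pow(117, -1)) = Mul(22, Rational(1, 117)) = Rational(22, 117) ≈ 0.18803)
Function('q')(H) = Mul(Rational(22, 117), Pow(H, -1))
Mul(-1, Function('q')(Mul(Mul(5, 1), -3))) = Mul(-1, Mul(Rational(22, 117), Pow(Mul(Mul(5, 1), -3), -1))) = Mul(-1, Mul(Rational(22, 117), Pow(Mul(5, -3), -1))) = Mul(-1, Mul(Rational(22, 117), Pow(-15, -1))) = Mul(-1, Mul(Rational(22, 117), Rational(-1, 15))) = Mul(-1, Rational(-22, 1755)) = Rational(22, 1755)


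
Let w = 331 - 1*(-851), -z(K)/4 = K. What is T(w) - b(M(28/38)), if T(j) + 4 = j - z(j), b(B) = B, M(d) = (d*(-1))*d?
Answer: 2132262/361 ≈ 5906.5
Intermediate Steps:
z(K) = -4*K
w = 1182 (w = 331 + 851 = 1182)
M(d) = -d² (M(d) = (-d)*d = -d²)
T(j) = -4 + 5*j (T(j) = -4 + (j - (-4)*j) = -4 + (j + 4*j) = -4 + 5*j)
T(w) - b(M(28/38)) = (-4 + 5*1182) - (-1)*(28/38)² = (-4 + 5910) - (-1)*(28*(1/38))² = 5906 - (-1)*(14/19)² = 5906 - (-1)*196/361 = 5906 - 1*(-196/361) = 5906 + 196/361 = 2132262/361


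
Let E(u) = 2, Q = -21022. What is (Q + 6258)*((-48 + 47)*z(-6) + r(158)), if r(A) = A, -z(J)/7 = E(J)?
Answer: -2539408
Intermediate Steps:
z(J) = -14 (z(J) = -7*2 = -14)
(Q + 6258)*((-48 + 47)*z(-6) + r(158)) = (-21022 + 6258)*((-48 + 47)*(-14) + 158) = -14764*(-1*(-14) + 158) = -14764*(14 + 158) = -14764*172 = -2539408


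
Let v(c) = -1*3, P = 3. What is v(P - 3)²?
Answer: 9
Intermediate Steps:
v(c) = -3
v(P - 3)² = (-3)² = 9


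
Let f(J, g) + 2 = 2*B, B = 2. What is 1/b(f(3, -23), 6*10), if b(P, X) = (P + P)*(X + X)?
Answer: 1/480 ≈ 0.0020833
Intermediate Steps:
f(J, g) = 2 (f(J, g) = -2 + 2*2 = -2 + 4 = 2)
b(P, X) = 4*P*X (b(P, X) = (2*P)*(2*X) = 4*P*X)
1/b(f(3, -23), 6*10) = 1/(4*2*(6*10)) = 1/(4*2*60) = 1/480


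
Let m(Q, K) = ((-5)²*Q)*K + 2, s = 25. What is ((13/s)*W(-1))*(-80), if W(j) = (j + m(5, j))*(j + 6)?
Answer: 25792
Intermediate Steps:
m(Q, K) = 2 + 25*K*Q (m(Q, K) = (25*Q)*K + 2 = 25*K*Q + 2 = 2 + 25*K*Q)
W(j) = (2 + 126*j)*(6 + j) (W(j) = (j + (2 + 25*j*5))*(j + 6) = (j + (2 + 125*j))*(6 + j) = (2 + 126*j)*(6 + j))
((13/s)*W(-1))*(-80) = ((13/25)*(12 + 126*(-1)² + 758*(-1)))*(-80) = ((13*(1/25))*(12 + 126*1 - 758))*(-80) = (13*(12 + 126 - 758)/25)*(-80) = ((13/25)*(-620))*(-80) = -1612/5*(-80) = 25792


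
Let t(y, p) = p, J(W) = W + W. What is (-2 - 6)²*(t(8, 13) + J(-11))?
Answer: -576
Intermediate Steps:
J(W) = 2*W
(-2 - 6)²*(t(8, 13) + J(-11)) = (-2 - 6)²*(13 + 2*(-11)) = (-8)²*(13 - 22) = 64*(-9) = -576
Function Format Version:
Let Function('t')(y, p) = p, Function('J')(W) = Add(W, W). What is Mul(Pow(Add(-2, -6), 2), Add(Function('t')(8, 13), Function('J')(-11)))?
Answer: -576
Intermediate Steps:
Function('J')(W) = Mul(2, W)
Mul(Pow(Add(-2, -6), 2), Add(Function('t')(8, 13), Function('J')(-11))) = Mul(Pow(Add(-2, -6), 2), Add(13, Mul(2, -11))) = Mul(Pow(-8, 2), Add(13, -22)) = Mul(64, -9) = -576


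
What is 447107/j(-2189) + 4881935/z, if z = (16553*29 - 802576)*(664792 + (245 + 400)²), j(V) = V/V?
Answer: 155864019358255906/348605634363 ≈ 4.4711e+5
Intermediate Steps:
j(V) = 1
z = -348605634363 (z = (480037 - 802576)*(664792 + 645²) = -322539*(664792 + 416025) = -322539*1080817 = -348605634363)
447107/j(-2189) + 4881935/z = 447107/1 + 4881935/(-348605634363) = 447107*1 + 4881935*(-1/348605634363) = 447107 - 4881935/348605634363 = 155864019358255906/348605634363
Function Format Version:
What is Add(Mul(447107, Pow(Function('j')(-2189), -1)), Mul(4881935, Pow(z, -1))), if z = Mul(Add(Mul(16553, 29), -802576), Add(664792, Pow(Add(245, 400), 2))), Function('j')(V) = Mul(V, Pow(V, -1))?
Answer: Rational(155864019358255906, 348605634363) ≈ 4.4711e+5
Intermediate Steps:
Function('j')(V) = 1
z = -348605634363 (z = Mul(Add(480037, -802576), Add(664792, Pow(645, 2))) = Mul(-322539, Add(664792, 416025)) = Mul(-322539, 1080817) = -348605634363)
Add(Mul(447107, Pow(Function('j')(-2189), -1)), Mul(4881935, Pow(z, -1))) = Add(Mul(447107, Pow(1, -1)), Mul(4881935, Pow(-348605634363, -1))) = Add(Mul(447107, 1), Mul(4881935, Rational(-1, 348605634363))) = Add(447107, Rational(-4881935, 348605634363)) = Rational(155864019358255906, 348605634363)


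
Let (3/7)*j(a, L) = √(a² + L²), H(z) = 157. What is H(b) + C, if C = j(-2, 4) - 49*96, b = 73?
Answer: -4547 + 14*√5/3 ≈ -4536.6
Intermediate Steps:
j(a, L) = 7*√(L² + a²)/3 (j(a, L) = 7*√(a² + L²)/3 = 7*√(L² + a²)/3)
C = -4704 + 14*√5/3 (C = 7*√(4² + (-2)²)/3 - 49*96 = 7*√(16 + 4)/3 - 4704 = 7*√20/3 - 4704 = 7*(2*√5)/3 - 4704 = 14*√5/3 - 4704 = -4704 + 14*√5/3 ≈ -4693.6)
H(b) + C = 157 + (-4704 + 14*√5/3) = -4547 + 14*√5/3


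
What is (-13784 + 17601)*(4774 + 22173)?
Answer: 102856699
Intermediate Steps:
(-13784 + 17601)*(4774 + 22173) = 3817*26947 = 102856699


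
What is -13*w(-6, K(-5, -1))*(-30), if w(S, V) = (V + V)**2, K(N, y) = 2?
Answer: 6240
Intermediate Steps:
w(S, V) = 4*V**2 (w(S, V) = (2*V)**2 = 4*V**2)
-13*w(-6, K(-5, -1))*(-30) = -52*2**2*(-30) = -52*4*(-30) = -13*16*(-30) = -208*(-30) = 6240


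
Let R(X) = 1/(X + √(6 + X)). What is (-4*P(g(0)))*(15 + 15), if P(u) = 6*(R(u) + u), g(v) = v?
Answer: -120*√6 ≈ -293.94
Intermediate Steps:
P(u) = 6*u + 6/(u + √(6 + u)) (P(u) = 6*(1/(u + √(6 + u)) + u) = 6*(u + 1/(u + √(6 + u))) = 6*u + 6/(u + √(6 + u)))
(-4*P(g(0)))*(15 + 15) = (-4*(6*0 + 6/(0 + √(6 + 0))))*(15 + 15) = -4*(0 + 6/(0 + √6))*30 = -4*(0 + 6/(√6))*30 = -4*(0 + 6*(√6/6))*30 = -4*(0 + √6)*30 = -4*√6*30 = -120*√6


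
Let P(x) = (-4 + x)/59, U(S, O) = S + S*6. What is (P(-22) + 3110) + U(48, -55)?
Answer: 203288/59 ≈ 3445.6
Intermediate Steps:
U(S, O) = 7*S (U(S, O) = S + 6*S = 7*S)
P(x) = -4/59 + x/59 (P(x) = (-4 + x)*(1/59) = -4/59 + x/59)
(P(-22) + 3110) + U(48, -55) = ((-4/59 + (1/59)*(-22)) + 3110) + 7*48 = ((-4/59 - 22/59) + 3110) + 336 = (-26/59 + 3110) + 336 = 183464/59 + 336 = 203288/59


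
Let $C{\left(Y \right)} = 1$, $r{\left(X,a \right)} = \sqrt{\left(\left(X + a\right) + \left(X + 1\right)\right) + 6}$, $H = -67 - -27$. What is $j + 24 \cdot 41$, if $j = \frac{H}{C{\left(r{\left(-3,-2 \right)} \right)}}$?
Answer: $944$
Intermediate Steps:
$H = -40$ ($H = -67 + 27 = -40$)
$r{\left(X,a \right)} = \sqrt{7 + a + 2 X}$ ($r{\left(X,a \right)} = \sqrt{\left(\left(X + a\right) + \left(1 + X\right)\right) + 6} = \sqrt{\left(1 + a + 2 X\right) + 6} = \sqrt{7 + a + 2 X}$)
$j = -40$ ($j = - \frac{40}{1} = \left(-40\right) 1 = -40$)
$j + 24 \cdot 41 = -40 + 24 \cdot 41 = -40 + 984 = 944$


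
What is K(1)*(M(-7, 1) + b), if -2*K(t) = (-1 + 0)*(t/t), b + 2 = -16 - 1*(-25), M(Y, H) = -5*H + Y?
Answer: -5/2 ≈ -2.5000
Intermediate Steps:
M(Y, H) = Y - 5*H
b = 7 (b = -2 + (-16 - 1*(-25)) = -2 + (-16 + 25) = -2 + 9 = 7)
K(t) = ½ (K(t) = -(-1 + 0)*t/t/2 = -(-1)/2 = -½*(-1) = ½)
K(1)*(M(-7, 1) + b) = ((-7 - 5*1) + 7)/2 = ((-7 - 5) + 7)/2 = (-12 + 7)/2 = (½)*(-5) = -5/2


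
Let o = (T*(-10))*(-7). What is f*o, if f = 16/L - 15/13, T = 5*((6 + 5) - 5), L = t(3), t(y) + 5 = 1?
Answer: -140700/13 ≈ -10823.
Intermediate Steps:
t(y) = -4 (t(y) = -5 + 1 = -4)
L = -4
T = 30 (T = 5*(11 - 5) = 5*6 = 30)
o = 2100 (o = (30*(-10))*(-7) = -300*(-7) = 2100)
f = -67/13 (f = 16/(-4) - 15/13 = 16*(-¼) - 15*1/13 = -4 - 15/13 = -67/13 ≈ -5.1538)
f*o = -67/13*2100 = -140700/13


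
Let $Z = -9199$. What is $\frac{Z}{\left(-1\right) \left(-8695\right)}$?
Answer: $- \frac{9199}{8695} \approx -1.058$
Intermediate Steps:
$\frac{Z}{\left(-1\right) \left(-8695\right)} = - \frac{9199}{\left(-1\right) \left(-8695\right)} = - \frac{9199}{8695}$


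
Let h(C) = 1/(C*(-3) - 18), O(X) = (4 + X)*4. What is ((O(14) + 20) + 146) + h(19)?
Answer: 17849/75 ≈ 237.99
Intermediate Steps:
O(X) = 16 + 4*X
h(C) = 1/(-18 - 3*C) (h(C) = 1/(-3*C - 18) = 1/(-18 - 3*C))
((O(14) + 20) + 146) + h(19) = (((16 + 4*14) + 20) + 146) - 1/(18 + 3*19) = (((16 + 56) + 20) + 146) - 1/(18 + 57) = ((72 + 20) + 146) - 1/75 = (92 + 146) - 1*1/75 = 238 - 1/75 = 17849/75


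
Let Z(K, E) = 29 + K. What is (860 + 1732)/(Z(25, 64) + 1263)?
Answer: 864/439 ≈ 1.9681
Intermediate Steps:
(860 + 1732)/(Z(25, 64) + 1263) = (860 + 1732)/((29 + 25) + 1263) = 2592/(54 + 1263) = 2592/1317 = 2592*(1/1317) = 864/439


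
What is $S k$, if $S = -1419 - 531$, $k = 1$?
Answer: $-1950$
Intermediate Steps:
$S = -1950$ ($S = -1419 - 531 = -1950$)
$S k = \left(-1950\right) 1 = -1950$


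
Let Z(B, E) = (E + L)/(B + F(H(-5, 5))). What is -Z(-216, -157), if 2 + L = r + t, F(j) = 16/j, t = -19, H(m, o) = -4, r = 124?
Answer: -27/110 ≈ -0.24545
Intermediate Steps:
L = 103 (L = -2 + (124 - 19) = -2 + 105 = 103)
Z(B, E) = (103 + E)/(-4 + B) (Z(B, E) = (E + 103)/(B + 16/(-4)) = (103 + E)/(B + 16*(-¼)) = (103 + E)/(B - 4) = (103 + E)/(-4 + B))
-Z(-216, -157) = -(103 - 157)/(-4 - 216) = -(-54)/(-220) = -(-1)*(-54)/220 = -1*27/110 = -27/110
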